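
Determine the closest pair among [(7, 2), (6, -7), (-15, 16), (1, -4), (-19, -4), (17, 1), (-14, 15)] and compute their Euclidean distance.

Computing all pairwise distances among 7 points:

d((7, 2), (6, -7)) = 9.0554
d((7, 2), (-15, 16)) = 26.0768
d((7, 2), (1, -4)) = 8.4853
d((7, 2), (-19, -4)) = 26.6833
d((7, 2), (17, 1)) = 10.0499
d((7, 2), (-14, 15)) = 24.6982
d((6, -7), (-15, 16)) = 31.1448
d((6, -7), (1, -4)) = 5.831
d((6, -7), (-19, -4)) = 25.1794
d((6, -7), (17, 1)) = 13.6015
d((6, -7), (-14, 15)) = 29.7321
d((-15, 16), (1, -4)) = 25.6125
d((-15, 16), (-19, -4)) = 20.3961
d((-15, 16), (17, 1)) = 35.3412
d((-15, 16), (-14, 15)) = 1.4142 <-- minimum
d((1, -4), (-19, -4)) = 20.0
d((1, -4), (17, 1)) = 16.7631
d((1, -4), (-14, 15)) = 24.2074
d((-19, -4), (17, 1)) = 36.3456
d((-19, -4), (-14, 15)) = 19.6469
d((17, 1), (-14, 15)) = 34.0147

Closest pair: (-15, 16) and (-14, 15) with distance 1.4142

The closest pair is (-15, 16) and (-14, 15) with Euclidean distance 1.4142. For 7 points, brute-force pairwise comparison is shown above. For large n, the divide-and-conquer algorithm (sort by x, recurse on halves, check the dividing strip) achieves O(n log n).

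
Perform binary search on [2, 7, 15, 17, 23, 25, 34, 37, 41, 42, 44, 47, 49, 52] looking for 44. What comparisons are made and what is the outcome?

Binary search for 44 in [2, 7, 15, 17, 23, 25, 34, 37, 41, 42, 44, 47, 49, 52]:

lo=0, hi=13, mid=6, arr[mid]=34 -> 34 < 44, search right half
lo=7, hi=13, mid=10, arr[mid]=44 -> Found target at index 10!

Binary search finds 44 at index 10 after 2 comparisons. The search repeatedly halves the search space by comparing with the middle element.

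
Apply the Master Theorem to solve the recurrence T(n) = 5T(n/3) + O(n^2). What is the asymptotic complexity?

Master Theorem for T(n) = 5T(n/3) + O(n^2):

a = 5, b = 3, c = 2
log_b(a) = log_3(5) = 1.4650

Case 3: c = 2 > log_3(5) = 1.4650
T(n) = O(n^2) = O(n^2)

For T(n) = 5T(n/3) + O(n^2): log_3(5) = 1.4650. This is Case 3 of the Master Theorem (c > log_b(a), work dominated by root), giving O(n^2).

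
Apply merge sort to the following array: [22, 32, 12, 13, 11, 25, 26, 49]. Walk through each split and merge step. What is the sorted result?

Merge sort trace:

Split: [22, 32, 12, 13, 11, 25, 26, 49] -> [22, 32, 12, 13] and [11, 25, 26, 49]
  Split: [22, 32, 12, 13] -> [22, 32] and [12, 13]
    Split: [22, 32] -> [22] and [32]
    Merge: [22] + [32] -> [22, 32]
    Split: [12, 13] -> [12] and [13]
    Merge: [12] + [13] -> [12, 13]
  Merge: [22, 32] + [12, 13] -> [12, 13, 22, 32]
  Split: [11, 25, 26, 49] -> [11, 25] and [26, 49]
    Split: [11, 25] -> [11] and [25]
    Merge: [11] + [25] -> [11, 25]
    Split: [26, 49] -> [26] and [49]
    Merge: [26] + [49] -> [26, 49]
  Merge: [11, 25] + [26, 49] -> [11, 25, 26, 49]
Merge: [12, 13, 22, 32] + [11, 25, 26, 49] -> [11, 12, 13, 22, 25, 26, 32, 49]

Final sorted array: [11, 12, 13, 22, 25, 26, 32, 49]

The merge sort proceeds by recursively splitting the array and merging sorted halves.
After all merges, the sorted array is [11, 12, 13, 22, 25, 26, 32, 49].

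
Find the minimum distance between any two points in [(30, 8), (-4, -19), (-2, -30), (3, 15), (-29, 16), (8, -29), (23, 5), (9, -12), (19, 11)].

Computing all pairwise distances among 9 points:

d((30, 8), (-4, -19)) = 43.4166
d((30, 8), (-2, -30)) = 49.679
d((30, 8), (3, 15)) = 27.8927
d((30, 8), (-29, 16)) = 59.5399
d((30, 8), (8, -29)) = 43.0465
d((30, 8), (23, 5)) = 7.6158
d((30, 8), (9, -12)) = 29.0
d((30, 8), (19, 11)) = 11.4018
d((-4, -19), (-2, -30)) = 11.1803
d((-4, -19), (3, 15)) = 34.7131
d((-4, -19), (-29, 16)) = 43.0116
d((-4, -19), (8, -29)) = 15.6205
d((-4, -19), (23, 5)) = 36.1248
d((-4, -19), (9, -12)) = 14.7648
d((-4, -19), (19, 11)) = 37.8021
d((-2, -30), (3, 15)) = 45.2769
d((-2, -30), (-29, 16)) = 53.3385
d((-2, -30), (8, -29)) = 10.0499
d((-2, -30), (23, 5)) = 43.0116
d((-2, -30), (9, -12)) = 21.095
d((-2, -30), (19, 11)) = 46.0652
d((3, 15), (-29, 16)) = 32.0156
d((3, 15), (8, -29)) = 44.2832
d((3, 15), (23, 5)) = 22.3607
d((3, 15), (9, -12)) = 27.6586
d((3, 15), (19, 11)) = 16.4924
d((-29, 16), (8, -29)) = 58.258
d((-29, 16), (23, 5)) = 53.1507
d((-29, 16), (9, -12)) = 47.2017
d((-29, 16), (19, 11)) = 48.2597
d((8, -29), (23, 5)) = 37.1618
d((8, -29), (9, -12)) = 17.0294
d((8, -29), (19, 11)) = 41.4849
d((23, 5), (9, -12)) = 22.0227
d((23, 5), (19, 11)) = 7.2111 <-- minimum
d((9, -12), (19, 11)) = 25.0799

Closest pair: (23, 5) and (19, 11) with distance 7.2111

The closest pair is (23, 5) and (19, 11) with Euclidean distance 7.2111. For 9 points, brute-force pairwise comparison is shown above. For large n, the divide-and-conquer algorithm (sort by x, recurse on halves, check the dividing strip) achieves O(n log n).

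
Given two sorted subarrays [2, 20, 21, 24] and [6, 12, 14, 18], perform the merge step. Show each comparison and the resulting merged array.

Merging process:

Compare 2 vs 6: take 2 from left. Merged: [2]
Compare 20 vs 6: take 6 from right. Merged: [2, 6]
Compare 20 vs 12: take 12 from right. Merged: [2, 6, 12]
Compare 20 vs 14: take 14 from right. Merged: [2, 6, 12, 14]
Compare 20 vs 18: take 18 from right. Merged: [2, 6, 12, 14, 18]
Append remaining from left: [20, 21, 24]. Merged: [2, 6, 12, 14, 18, 20, 21, 24]

Final merged array: [2, 6, 12, 14, 18, 20, 21, 24]
Total comparisons: 5

The merged array is [2, 6, 12, 14, 18, 20, 21, 24], requiring 5 comparisons. The merge step runs in O(n) time where n is the total number of elements.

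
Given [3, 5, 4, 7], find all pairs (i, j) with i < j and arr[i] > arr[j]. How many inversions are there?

Finding inversions in [3, 5, 4, 7]:

(1, 2): arr[1]=5 > arr[2]=4

Total inversions: 1

The array has 1 inversion(s): (1,2). Each pair (i,j) satisfies i < j and arr[i] > arr[j].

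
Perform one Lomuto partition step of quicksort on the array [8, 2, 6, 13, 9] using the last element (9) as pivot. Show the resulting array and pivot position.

Lomuto partition with pivot = 9:

Initial array: [8, 2, 6, 13, 9]

arr[0]=8 <= 9: swap with position 0, array becomes [8, 2, 6, 13, 9]
arr[1]=2 <= 9: swap with position 1, array becomes [8, 2, 6, 13, 9]
arr[2]=6 <= 9: swap with position 2, array becomes [8, 2, 6, 13, 9]
arr[3]=13 > 9: no swap

Place pivot at position 3: [8, 2, 6, 9, 13]
Pivot position: 3

After partitioning with pivot 9, the array becomes [8, 2, 6, 9, 13]. The pivot is placed at index 3. All elements to the left of the pivot are <= 9, and all elements to the right are > 9.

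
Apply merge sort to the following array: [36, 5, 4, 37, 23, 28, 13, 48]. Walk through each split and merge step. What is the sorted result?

Merge sort trace:

Split: [36, 5, 4, 37, 23, 28, 13, 48] -> [36, 5, 4, 37] and [23, 28, 13, 48]
  Split: [36, 5, 4, 37] -> [36, 5] and [4, 37]
    Split: [36, 5] -> [36] and [5]
    Merge: [36] + [5] -> [5, 36]
    Split: [4, 37] -> [4] and [37]
    Merge: [4] + [37] -> [4, 37]
  Merge: [5, 36] + [4, 37] -> [4, 5, 36, 37]
  Split: [23, 28, 13, 48] -> [23, 28] and [13, 48]
    Split: [23, 28] -> [23] and [28]
    Merge: [23] + [28] -> [23, 28]
    Split: [13, 48] -> [13] and [48]
    Merge: [13] + [48] -> [13, 48]
  Merge: [23, 28] + [13, 48] -> [13, 23, 28, 48]
Merge: [4, 5, 36, 37] + [13, 23, 28, 48] -> [4, 5, 13, 23, 28, 36, 37, 48]

Final sorted array: [4, 5, 13, 23, 28, 36, 37, 48]

The merge sort proceeds by recursively splitting the array and merging sorted halves.
After all merges, the sorted array is [4, 5, 13, 23, 28, 36, 37, 48].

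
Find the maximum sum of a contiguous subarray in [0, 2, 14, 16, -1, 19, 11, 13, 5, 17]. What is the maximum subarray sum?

Using Kadane's algorithm on [0, 2, 14, 16, -1, 19, 11, 13, 5, 17]:

Scanning through the array:
Position 1 (value 2): max_ending_here = 2, max_so_far = 2
Position 2 (value 14): max_ending_here = 16, max_so_far = 16
Position 3 (value 16): max_ending_here = 32, max_so_far = 32
Position 4 (value -1): max_ending_here = 31, max_so_far = 32
Position 5 (value 19): max_ending_here = 50, max_so_far = 50
Position 6 (value 11): max_ending_here = 61, max_so_far = 61
Position 7 (value 13): max_ending_here = 74, max_so_far = 74
Position 8 (value 5): max_ending_here = 79, max_so_far = 79
Position 9 (value 17): max_ending_here = 96, max_so_far = 96

Maximum subarray: [0, 2, 14, 16, -1, 19, 11, 13, 5, 17]
Maximum sum: 96

The maximum subarray is [0, 2, 14, 16, -1, 19, 11, 13, 5, 17] with sum 96. This subarray runs from index 0 to index 9.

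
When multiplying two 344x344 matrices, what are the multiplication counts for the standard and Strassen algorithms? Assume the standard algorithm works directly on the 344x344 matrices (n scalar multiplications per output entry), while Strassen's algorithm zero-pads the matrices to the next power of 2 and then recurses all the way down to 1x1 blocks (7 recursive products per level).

Matrix multiplication for 344x344 matrices:

Strassen's algorithm requires power-of-2 dimensions. Pad 344x344 to 512x512 (next power of 2).

Standard algorithm: 344^3 = 40707584 multiplications
Strassen's algorithm: 7^(log2(512)) = 7^9 = 40353607 multiplications
Savings: 40707584 - 40353607 = 353977 multiplications

Standard: 40707584 multiplications (344^3). Strassen: 40353607 multiplications (7^9, after padding to 512x512). Strassen reduces 8 recursive multiplications to 7 at each level.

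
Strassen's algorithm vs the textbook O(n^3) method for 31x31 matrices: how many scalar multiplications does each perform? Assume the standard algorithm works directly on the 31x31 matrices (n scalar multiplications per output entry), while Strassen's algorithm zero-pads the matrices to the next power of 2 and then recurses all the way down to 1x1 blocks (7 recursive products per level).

Matrix multiplication for 31x31 matrices:

Strassen's algorithm requires power-of-2 dimensions. Pad 31x31 to 32x32 (next power of 2).

Standard algorithm: 31^3 = 29791 multiplications
Strassen's algorithm: 7^(log2(32)) = 7^5 = 16807 multiplications
Savings: 29791 - 16807 = 12984 multiplications

Standard: 29791 multiplications (31^3). Strassen: 16807 multiplications (7^5, after padding to 32x32). Strassen reduces 8 recursive multiplications to 7 at each level.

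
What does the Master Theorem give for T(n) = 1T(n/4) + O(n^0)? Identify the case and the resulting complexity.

Master Theorem for T(n) = 1T(n/4) + O(n^0):

a = 1, b = 4, c = 0
log_b(a) = log_4(1) = 0.0000

Case 2: c = 0 = log_4(1) = 0.0000
T(n) = O(n^0 log n) = O(log n)

For T(n) = 1T(n/4) + O(n^0): log_4(1) = 0.0000. This is Case 2 of the Master Theorem (c = log_b(a), equal work at all levels), giving O(log n).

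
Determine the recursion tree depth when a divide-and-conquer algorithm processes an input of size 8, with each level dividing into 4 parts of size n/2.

For divide and conquer with division factor 2:

Problem sizes at each level:
Level 0: 8
Level 1: 4
Level 2: 2
Level 3: 1

The root is level 0 and the size-1 base case is level 3 (the tree spans levels 0 through 3, i.e. 4 levels counting the root), so the depth is the number of divisions: log_2(8) = 3

The recursion tree depth is log_2(8) = 3. At each level, the problem size is divided by 2, so it takes 3 divisions to reduce to a base case of size 1. The algorithm makes 4 recursive calls at each level.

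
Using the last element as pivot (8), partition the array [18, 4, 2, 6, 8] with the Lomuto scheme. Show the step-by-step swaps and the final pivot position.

Lomuto partition with pivot = 8:

Initial array: [18, 4, 2, 6, 8]

arr[0]=18 > 8: no swap
arr[1]=4 <= 8: swap with position 0, array becomes [4, 18, 2, 6, 8]
arr[2]=2 <= 8: swap with position 1, array becomes [4, 2, 18, 6, 8]
arr[3]=6 <= 8: swap with position 2, array becomes [4, 2, 6, 18, 8]

Place pivot at position 3: [4, 2, 6, 8, 18]
Pivot position: 3

After partitioning with pivot 8, the array becomes [4, 2, 6, 8, 18]. The pivot is placed at index 3. All elements to the left of the pivot are <= 8, and all elements to the right are > 8.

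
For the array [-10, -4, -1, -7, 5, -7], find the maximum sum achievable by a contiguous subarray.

Using Kadane's algorithm on [-10, -4, -1, -7, 5, -7]:

Scanning through the array:
Position 1 (value -4): max_ending_here = -4, max_so_far = -4
Position 2 (value -1): max_ending_here = -1, max_so_far = -1
Position 3 (value -7): max_ending_here = -7, max_so_far = -1
Position 4 (value 5): max_ending_here = 5, max_so_far = 5
Position 5 (value -7): max_ending_here = -2, max_so_far = 5

Maximum subarray: [5]
Maximum sum: 5

The maximum subarray is [5] with sum 5. This subarray runs from index 4 to index 4.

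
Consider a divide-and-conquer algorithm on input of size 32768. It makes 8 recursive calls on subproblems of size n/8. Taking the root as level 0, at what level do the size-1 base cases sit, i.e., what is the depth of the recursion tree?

For divide and conquer with division factor 8:

Problem sizes at each level:
Level 0: 32768
Level 1: 4096
Level 2: 512
Level 3: 64
Level 4: 8
Level 5: 1

The root is level 0 and the size-1 base case is level 5 (the tree spans levels 0 through 5, i.e. 6 levels counting the root), so the depth is the number of divisions: log_8(32768) = 5

The recursion tree depth is log_8(32768) = 5. At each level, the problem size is divided by 8, so it takes 5 divisions to reduce to a base case of size 1. The algorithm makes 8 recursive calls at each level.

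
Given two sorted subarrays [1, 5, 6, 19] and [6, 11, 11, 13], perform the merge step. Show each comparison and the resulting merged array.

Merging process:

Compare 1 vs 6: take 1 from left. Merged: [1]
Compare 5 vs 6: take 5 from left. Merged: [1, 5]
Compare 6 vs 6: take 6 from left. Merged: [1, 5, 6]
Compare 19 vs 6: take 6 from right. Merged: [1, 5, 6, 6]
Compare 19 vs 11: take 11 from right. Merged: [1, 5, 6, 6, 11]
Compare 19 vs 11: take 11 from right. Merged: [1, 5, 6, 6, 11, 11]
Compare 19 vs 13: take 13 from right. Merged: [1, 5, 6, 6, 11, 11, 13]
Append remaining from left: [19]. Merged: [1, 5, 6, 6, 11, 11, 13, 19]

Final merged array: [1, 5, 6, 6, 11, 11, 13, 19]
Total comparisons: 7

The merged array is [1, 5, 6, 6, 11, 11, 13, 19], requiring 7 comparisons. The merge step runs in O(n) time where n is the total number of elements.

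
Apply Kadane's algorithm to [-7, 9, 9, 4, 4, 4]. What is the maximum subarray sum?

Using Kadane's algorithm on [-7, 9, 9, 4, 4, 4]:

Scanning through the array:
Position 1 (value 9): max_ending_here = 9, max_so_far = 9
Position 2 (value 9): max_ending_here = 18, max_so_far = 18
Position 3 (value 4): max_ending_here = 22, max_so_far = 22
Position 4 (value 4): max_ending_here = 26, max_so_far = 26
Position 5 (value 4): max_ending_here = 30, max_so_far = 30

Maximum subarray: [9, 9, 4, 4, 4]
Maximum sum: 30

The maximum subarray is [9, 9, 4, 4, 4] with sum 30. This subarray runs from index 1 to index 5.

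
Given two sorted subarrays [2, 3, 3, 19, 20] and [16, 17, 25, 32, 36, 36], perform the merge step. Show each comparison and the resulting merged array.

Merging process:

Compare 2 vs 16: take 2 from left. Merged: [2]
Compare 3 vs 16: take 3 from left. Merged: [2, 3]
Compare 3 vs 16: take 3 from left. Merged: [2, 3, 3]
Compare 19 vs 16: take 16 from right. Merged: [2, 3, 3, 16]
Compare 19 vs 17: take 17 from right. Merged: [2, 3, 3, 16, 17]
Compare 19 vs 25: take 19 from left. Merged: [2, 3, 3, 16, 17, 19]
Compare 20 vs 25: take 20 from left. Merged: [2, 3, 3, 16, 17, 19, 20]
Append remaining from right: [25, 32, 36, 36]. Merged: [2, 3, 3, 16, 17, 19, 20, 25, 32, 36, 36]

Final merged array: [2, 3, 3, 16, 17, 19, 20, 25, 32, 36, 36]
Total comparisons: 7

The merged array is [2, 3, 3, 16, 17, 19, 20, 25, 32, 36, 36], requiring 7 comparisons. The merge step runs in O(n) time where n is the total number of elements.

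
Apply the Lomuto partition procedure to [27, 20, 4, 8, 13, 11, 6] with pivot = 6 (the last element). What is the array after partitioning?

Lomuto partition with pivot = 6:

Initial array: [27, 20, 4, 8, 13, 11, 6]

arr[0]=27 > 6: no swap
arr[1]=20 > 6: no swap
arr[2]=4 <= 6: swap with position 0, array becomes [4, 20, 27, 8, 13, 11, 6]
arr[3]=8 > 6: no swap
arr[4]=13 > 6: no swap
arr[5]=11 > 6: no swap

Place pivot at position 1: [4, 6, 27, 8, 13, 11, 20]
Pivot position: 1

After partitioning with pivot 6, the array becomes [4, 6, 27, 8, 13, 11, 20]. The pivot is placed at index 1. All elements to the left of the pivot are <= 6, and all elements to the right are > 6.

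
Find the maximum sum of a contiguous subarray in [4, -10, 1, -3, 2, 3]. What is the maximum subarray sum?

Using Kadane's algorithm on [4, -10, 1, -3, 2, 3]:

Scanning through the array:
Position 1 (value -10): max_ending_here = -6, max_so_far = 4
Position 2 (value 1): max_ending_here = 1, max_so_far = 4
Position 3 (value -3): max_ending_here = -2, max_so_far = 4
Position 4 (value 2): max_ending_here = 2, max_so_far = 4
Position 5 (value 3): max_ending_here = 5, max_so_far = 5

Maximum subarray: [2, 3]
Maximum sum: 5

The maximum subarray is [2, 3] with sum 5. This subarray runs from index 4 to index 5.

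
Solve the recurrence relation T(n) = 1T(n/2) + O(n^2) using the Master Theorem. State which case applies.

Master Theorem for T(n) = 1T(n/2) + O(n^2):

a = 1, b = 2, c = 2
log_b(a) = log_2(1) = 0.0000

Case 3: c = 2 > log_2(1) = 0.0000
T(n) = O(n^2) = O(n^2)

For T(n) = 1T(n/2) + O(n^2): log_2(1) = 0.0000. This is Case 3 of the Master Theorem (c > log_b(a), work dominated by root), giving O(n^2).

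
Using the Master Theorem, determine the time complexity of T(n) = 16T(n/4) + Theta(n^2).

Master Theorem for T(n) = 16T(n/4) + O(n^2):

a = 16, b = 4, c = 2
log_b(a) = log_4(16) = 2.0000

Case 2: c = 2 = log_4(16) = 2.0000
T(n) = O(n^2 log n) = O(n^2 log n)

For T(n) = 16T(n/4) + O(n^2): log_4(16) = 2.0000. This is Case 2 of the Master Theorem (c = log_b(a), equal work at all levels), giving O(n^2 log n).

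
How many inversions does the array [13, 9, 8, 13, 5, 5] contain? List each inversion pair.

Finding inversions in [13, 9, 8, 13, 5, 5]:

(0, 1): arr[0]=13 > arr[1]=9
(0, 2): arr[0]=13 > arr[2]=8
(0, 4): arr[0]=13 > arr[4]=5
(0, 5): arr[0]=13 > arr[5]=5
(1, 2): arr[1]=9 > arr[2]=8
(1, 4): arr[1]=9 > arr[4]=5
(1, 5): arr[1]=9 > arr[5]=5
(2, 4): arr[2]=8 > arr[4]=5
(2, 5): arr[2]=8 > arr[5]=5
(3, 4): arr[3]=13 > arr[4]=5
(3, 5): arr[3]=13 > arr[5]=5

Total inversions: 11

The array has 11 inversion(s): (0,1), (0,2), (0,4), (0,5), (1,2), (1,4), (1,5), (2,4), (2,5), (3,4), (3,5). Each pair (i,j) satisfies i < j and arr[i] > arr[j].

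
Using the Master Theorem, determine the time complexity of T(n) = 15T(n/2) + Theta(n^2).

Master Theorem for T(n) = 15T(n/2) + O(n^2):

a = 15, b = 2, c = 2
log_b(a) = log_2(15) = 3.9069

Case 1: c = 2 < log_2(15) = 3.9069
T(n) = O(n^(log_2 15))

For T(n) = 15T(n/2) + O(n^2): log_2(15) = 3.9069. This is Case 1 of the Master Theorem (c < log_b(a), work dominated by leaves), giving O(n^(log_2 15)).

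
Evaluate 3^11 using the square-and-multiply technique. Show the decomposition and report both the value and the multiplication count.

Computing 3^11 by squaring (build up from 3^1; each line after the first costs one multiplication):

3^1 = 3
3^2 = (3^1)^2 = 3^2 = 9
3^4 = (3^2)^2 = 9^2 = 81
3^5 = 3 * 3^4 = 3 * 81 = 243
3^10 = (3^5)^2 = 243^2 = 59049
3^11 = 3 * 3^10 = 3 * 59049 = 177147

Result: 177147
Multiplications needed: 5 (5 lines after 3^1)

3^11 = 177147. Using exponentiation by squaring, this requires 5 multiplications. The key idea: if the exponent is even, square the half-power; if odd, multiply by the base once.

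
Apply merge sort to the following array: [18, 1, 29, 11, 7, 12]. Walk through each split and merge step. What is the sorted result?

Merge sort trace:

Split: [18, 1, 29, 11, 7, 12] -> [18, 1, 29] and [11, 7, 12]
  Split: [18, 1, 29] -> [18] and [1, 29]
    Split: [1, 29] -> [1] and [29]
    Merge: [1] + [29] -> [1, 29]
  Merge: [18] + [1, 29] -> [1, 18, 29]
  Split: [11, 7, 12] -> [11] and [7, 12]
    Split: [7, 12] -> [7] and [12]
    Merge: [7] + [12] -> [7, 12]
  Merge: [11] + [7, 12] -> [7, 11, 12]
Merge: [1, 18, 29] + [7, 11, 12] -> [1, 7, 11, 12, 18, 29]

Final sorted array: [1, 7, 11, 12, 18, 29]

The merge sort proceeds by recursively splitting the array and merging sorted halves.
After all merges, the sorted array is [1, 7, 11, 12, 18, 29].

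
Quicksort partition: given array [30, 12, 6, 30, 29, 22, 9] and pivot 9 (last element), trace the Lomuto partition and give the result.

Lomuto partition with pivot = 9:

Initial array: [30, 12, 6, 30, 29, 22, 9]

arr[0]=30 > 9: no swap
arr[1]=12 > 9: no swap
arr[2]=6 <= 9: swap with position 0, array becomes [6, 12, 30, 30, 29, 22, 9]
arr[3]=30 > 9: no swap
arr[4]=29 > 9: no swap
arr[5]=22 > 9: no swap

Place pivot at position 1: [6, 9, 30, 30, 29, 22, 12]
Pivot position: 1

After partitioning with pivot 9, the array becomes [6, 9, 30, 30, 29, 22, 12]. The pivot is placed at index 1. All elements to the left of the pivot are <= 9, and all elements to the right are > 9.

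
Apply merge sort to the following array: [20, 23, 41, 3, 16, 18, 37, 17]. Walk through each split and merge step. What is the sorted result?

Merge sort trace:

Split: [20, 23, 41, 3, 16, 18, 37, 17] -> [20, 23, 41, 3] and [16, 18, 37, 17]
  Split: [20, 23, 41, 3] -> [20, 23] and [41, 3]
    Split: [20, 23] -> [20] and [23]
    Merge: [20] + [23] -> [20, 23]
    Split: [41, 3] -> [41] and [3]
    Merge: [41] + [3] -> [3, 41]
  Merge: [20, 23] + [3, 41] -> [3, 20, 23, 41]
  Split: [16, 18, 37, 17] -> [16, 18] and [37, 17]
    Split: [16, 18] -> [16] and [18]
    Merge: [16] + [18] -> [16, 18]
    Split: [37, 17] -> [37] and [17]
    Merge: [37] + [17] -> [17, 37]
  Merge: [16, 18] + [17, 37] -> [16, 17, 18, 37]
Merge: [3, 20, 23, 41] + [16, 17, 18, 37] -> [3, 16, 17, 18, 20, 23, 37, 41]

Final sorted array: [3, 16, 17, 18, 20, 23, 37, 41]

The merge sort proceeds by recursively splitting the array and merging sorted halves.
After all merges, the sorted array is [3, 16, 17, 18, 20, 23, 37, 41].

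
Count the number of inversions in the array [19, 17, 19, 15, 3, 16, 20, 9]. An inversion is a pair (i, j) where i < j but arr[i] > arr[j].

Finding inversions in [19, 17, 19, 15, 3, 16, 20, 9]:

(0, 1): arr[0]=19 > arr[1]=17
(0, 3): arr[0]=19 > arr[3]=15
(0, 4): arr[0]=19 > arr[4]=3
(0, 5): arr[0]=19 > arr[5]=16
(0, 7): arr[0]=19 > arr[7]=9
(1, 3): arr[1]=17 > arr[3]=15
(1, 4): arr[1]=17 > arr[4]=3
(1, 5): arr[1]=17 > arr[5]=16
(1, 7): arr[1]=17 > arr[7]=9
(2, 3): arr[2]=19 > arr[3]=15
(2, 4): arr[2]=19 > arr[4]=3
(2, 5): arr[2]=19 > arr[5]=16
(2, 7): arr[2]=19 > arr[7]=9
(3, 4): arr[3]=15 > arr[4]=3
(3, 7): arr[3]=15 > arr[7]=9
(5, 7): arr[5]=16 > arr[7]=9
(6, 7): arr[6]=20 > arr[7]=9

Total inversions: 17

The array has 17 inversion(s): (0,1), (0,3), (0,4), (0,5), (0,7), (1,3), (1,4), (1,5), (1,7), (2,3), (2,4), (2,5), (2,7), (3,4), (3,7), (5,7), (6,7). Each pair (i,j) satisfies i < j and arr[i] > arr[j].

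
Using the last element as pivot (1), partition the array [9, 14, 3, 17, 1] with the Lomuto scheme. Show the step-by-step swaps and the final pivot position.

Lomuto partition with pivot = 1:

Initial array: [9, 14, 3, 17, 1]

arr[0]=9 > 1: no swap
arr[1]=14 > 1: no swap
arr[2]=3 > 1: no swap
arr[3]=17 > 1: no swap

Place pivot at position 0: [1, 14, 3, 17, 9]
Pivot position: 0

After partitioning with pivot 1, the array becomes [1, 14, 3, 17, 9]. The pivot is placed at index 0. All elements to the left of the pivot are <= 1, and all elements to the right are > 1.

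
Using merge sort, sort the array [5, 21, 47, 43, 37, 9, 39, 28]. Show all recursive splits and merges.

Merge sort trace:

Split: [5, 21, 47, 43, 37, 9, 39, 28] -> [5, 21, 47, 43] and [37, 9, 39, 28]
  Split: [5, 21, 47, 43] -> [5, 21] and [47, 43]
    Split: [5, 21] -> [5] and [21]
    Merge: [5] + [21] -> [5, 21]
    Split: [47, 43] -> [47] and [43]
    Merge: [47] + [43] -> [43, 47]
  Merge: [5, 21] + [43, 47] -> [5, 21, 43, 47]
  Split: [37, 9, 39, 28] -> [37, 9] and [39, 28]
    Split: [37, 9] -> [37] and [9]
    Merge: [37] + [9] -> [9, 37]
    Split: [39, 28] -> [39] and [28]
    Merge: [39] + [28] -> [28, 39]
  Merge: [9, 37] + [28, 39] -> [9, 28, 37, 39]
Merge: [5, 21, 43, 47] + [9, 28, 37, 39] -> [5, 9, 21, 28, 37, 39, 43, 47]

Final sorted array: [5, 9, 21, 28, 37, 39, 43, 47]

The merge sort proceeds by recursively splitting the array and merging sorted halves.
After all merges, the sorted array is [5, 9, 21, 28, 37, 39, 43, 47].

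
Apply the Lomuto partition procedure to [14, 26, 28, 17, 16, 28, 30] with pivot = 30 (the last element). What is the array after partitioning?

Lomuto partition with pivot = 30:

Initial array: [14, 26, 28, 17, 16, 28, 30]

arr[0]=14 <= 30: swap with position 0, array becomes [14, 26, 28, 17, 16, 28, 30]
arr[1]=26 <= 30: swap with position 1, array becomes [14, 26, 28, 17, 16, 28, 30]
arr[2]=28 <= 30: swap with position 2, array becomes [14, 26, 28, 17, 16, 28, 30]
arr[3]=17 <= 30: swap with position 3, array becomes [14, 26, 28, 17, 16, 28, 30]
arr[4]=16 <= 30: swap with position 4, array becomes [14, 26, 28, 17, 16, 28, 30]
arr[5]=28 <= 30: swap with position 5, array becomes [14, 26, 28, 17, 16, 28, 30]

Place pivot at position 6: [14, 26, 28, 17, 16, 28, 30]
Pivot position: 6

After partitioning with pivot 30, the array becomes [14, 26, 28, 17, 16, 28, 30]. The pivot is placed at index 6. All elements to the left of the pivot are <= 30, and all elements to the right are > 30.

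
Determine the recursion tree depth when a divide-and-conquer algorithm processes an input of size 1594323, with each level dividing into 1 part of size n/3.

For divide and conquer with division factor 3:

Problem sizes at each level:
Level 0: 1594323
Level 1: 531441
Level 2: 177147
Level 3: 59049
Level 4: 19683
Level 5: 6561
Level 6: 2187
Level 7: 729
Level 8: 243
Level 9: 81
Level 10: 27
Level 11: 9
Level 12: 3
Level 13: 1

The root is level 0 and the size-1 base case is level 13 (the tree spans levels 0 through 13, i.e. 14 levels counting the root), so the depth is the number of divisions: log_3(1594323) = 13

The recursion tree depth is log_3(1594323) = 13. At each level, the problem size is divided by 3, so it takes 13 divisions to reduce to a base case of size 1. The algorithm makes 1 recursive call at each level.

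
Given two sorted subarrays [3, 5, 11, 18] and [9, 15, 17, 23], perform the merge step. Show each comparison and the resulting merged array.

Merging process:

Compare 3 vs 9: take 3 from left. Merged: [3]
Compare 5 vs 9: take 5 from left. Merged: [3, 5]
Compare 11 vs 9: take 9 from right. Merged: [3, 5, 9]
Compare 11 vs 15: take 11 from left. Merged: [3, 5, 9, 11]
Compare 18 vs 15: take 15 from right. Merged: [3, 5, 9, 11, 15]
Compare 18 vs 17: take 17 from right. Merged: [3, 5, 9, 11, 15, 17]
Compare 18 vs 23: take 18 from left. Merged: [3, 5, 9, 11, 15, 17, 18]
Append remaining from right: [23]. Merged: [3, 5, 9, 11, 15, 17, 18, 23]

Final merged array: [3, 5, 9, 11, 15, 17, 18, 23]
Total comparisons: 7

The merged array is [3, 5, 9, 11, 15, 17, 18, 23], requiring 7 comparisons. The merge step runs in O(n) time where n is the total number of elements.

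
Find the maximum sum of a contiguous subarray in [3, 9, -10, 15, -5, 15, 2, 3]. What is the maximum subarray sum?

Using Kadane's algorithm on [3, 9, -10, 15, -5, 15, 2, 3]:

Scanning through the array:
Position 1 (value 9): max_ending_here = 12, max_so_far = 12
Position 2 (value -10): max_ending_here = 2, max_so_far = 12
Position 3 (value 15): max_ending_here = 17, max_so_far = 17
Position 4 (value -5): max_ending_here = 12, max_so_far = 17
Position 5 (value 15): max_ending_here = 27, max_so_far = 27
Position 6 (value 2): max_ending_here = 29, max_so_far = 29
Position 7 (value 3): max_ending_here = 32, max_so_far = 32

Maximum subarray: [3, 9, -10, 15, -5, 15, 2, 3]
Maximum sum: 32

The maximum subarray is [3, 9, -10, 15, -5, 15, 2, 3] with sum 32. This subarray runs from index 0 to index 7.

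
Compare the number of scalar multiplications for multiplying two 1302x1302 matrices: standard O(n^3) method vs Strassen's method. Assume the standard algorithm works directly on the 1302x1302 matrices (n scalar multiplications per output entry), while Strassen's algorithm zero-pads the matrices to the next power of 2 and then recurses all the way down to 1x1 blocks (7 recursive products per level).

Matrix multiplication for 1302x1302 matrices:

Strassen's algorithm requires power-of-2 dimensions. Pad 1302x1302 to 2048x2048 (next power of 2).

Standard algorithm: 1302^3 = 2207155608 multiplications
Strassen's algorithm: 7^(log2(2048)) = 7^11 = 1977326743 multiplications
Savings: 2207155608 - 1977326743 = 229828865 multiplications

Standard: 2207155608 multiplications (1302^3). Strassen: 1977326743 multiplications (7^11, after padding to 2048x2048). Strassen reduces 8 recursive multiplications to 7 at each level.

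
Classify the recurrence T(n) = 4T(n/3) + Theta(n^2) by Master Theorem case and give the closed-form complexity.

Master Theorem for T(n) = 4T(n/3) + O(n^2):

a = 4, b = 3, c = 2
log_b(a) = log_3(4) = 1.2619

Case 3: c = 2 > log_3(4) = 1.2619
T(n) = O(n^2) = O(n^2)

For T(n) = 4T(n/3) + O(n^2): log_3(4) = 1.2619. This is Case 3 of the Master Theorem (c > log_b(a), work dominated by root), giving O(n^2).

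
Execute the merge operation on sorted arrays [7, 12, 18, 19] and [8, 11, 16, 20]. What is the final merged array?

Merging process:

Compare 7 vs 8: take 7 from left. Merged: [7]
Compare 12 vs 8: take 8 from right. Merged: [7, 8]
Compare 12 vs 11: take 11 from right. Merged: [7, 8, 11]
Compare 12 vs 16: take 12 from left. Merged: [7, 8, 11, 12]
Compare 18 vs 16: take 16 from right. Merged: [7, 8, 11, 12, 16]
Compare 18 vs 20: take 18 from left. Merged: [7, 8, 11, 12, 16, 18]
Compare 19 vs 20: take 19 from left. Merged: [7, 8, 11, 12, 16, 18, 19]
Append remaining from right: [20]. Merged: [7, 8, 11, 12, 16, 18, 19, 20]

Final merged array: [7, 8, 11, 12, 16, 18, 19, 20]
Total comparisons: 7

The merged array is [7, 8, 11, 12, 16, 18, 19, 20], requiring 7 comparisons. The merge step runs in O(n) time where n is the total number of elements.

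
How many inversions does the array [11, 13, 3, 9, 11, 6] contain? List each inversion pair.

Finding inversions in [11, 13, 3, 9, 11, 6]:

(0, 2): arr[0]=11 > arr[2]=3
(0, 3): arr[0]=11 > arr[3]=9
(0, 5): arr[0]=11 > arr[5]=6
(1, 2): arr[1]=13 > arr[2]=3
(1, 3): arr[1]=13 > arr[3]=9
(1, 4): arr[1]=13 > arr[4]=11
(1, 5): arr[1]=13 > arr[5]=6
(3, 5): arr[3]=9 > arr[5]=6
(4, 5): arr[4]=11 > arr[5]=6

Total inversions: 9

The array has 9 inversion(s): (0,2), (0,3), (0,5), (1,2), (1,3), (1,4), (1,5), (3,5), (4,5). Each pair (i,j) satisfies i < j and arr[i] > arr[j].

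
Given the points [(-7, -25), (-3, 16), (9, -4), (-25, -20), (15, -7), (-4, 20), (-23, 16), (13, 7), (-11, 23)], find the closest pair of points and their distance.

Computing all pairwise distances among 9 points:

d((-7, -25), (-3, 16)) = 41.1947
d((-7, -25), (9, -4)) = 26.4008
d((-7, -25), (-25, -20)) = 18.6815
d((-7, -25), (15, -7)) = 28.4253
d((-7, -25), (-4, 20)) = 45.0999
d((-7, -25), (-23, 16)) = 44.0114
d((-7, -25), (13, 7)) = 37.7359
d((-7, -25), (-11, 23)) = 48.1664
d((-3, 16), (9, -4)) = 23.3238
d((-3, 16), (-25, -20)) = 42.19
d((-3, 16), (15, -7)) = 29.2062
d((-3, 16), (-4, 20)) = 4.1231 <-- minimum
d((-3, 16), (-23, 16)) = 20.0
d((-3, 16), (13, 7)) = 18.3576
d((-3, 16), (-11, 23)) = 10.6301
d((9, -4), (-25, -20)) = 37.5766
d((9, -4), (15, -7)) = 6.7082
d((9, -4), (-4, 20)) = 27.2947
d((9, -4), (-23, 16)) = 37.7359
d((9, -4), (13, 7)) = 11.7047
d((9, -4), (-11, 23)) = 33.6006
d((-25, -20), (15, -7)) = 42.0595
d((-25, -20), (-4, 20)) = 45.1774
d((-25, -20), (-23, 16)) = 36.0555
d((-25, -20), (13, 7)) = 46.6154
d((-25, -20), (-11, 23)) = 45.2217
d((15, -7), (-4, 20)) = 33.0151
d((15, -7), (-23, 16)) = 44.4185
d((15, -7), (13, 7)) = 14.1421
d((15, -7), (-11, 23)) = 39.6989
d((-4, 20), (-23, 16)) = 19.4165
d((-4, 20), (13, 7)) = 21.4009
d((-4, 20), (-11, 23)) = 7.6158
d((-23, 16), (13, 7)) = 37.108
d((-23, 16), (-11, 23)) = 13.8924
d((13, 7), (-11, 23)) = 28.8444

Closest pair: (-3, 16) and (-4, 20) with distance 4.1231

The closest pair is (-3, 16) and (-4, 20) with Euclidean distance 4.1231. For 9 points, brute-force pairwise comparison is shown above. For large n, the divide-and-conquer algorithm (sort by x, recurse on halves, check the dividing strip) achieves O(n log n).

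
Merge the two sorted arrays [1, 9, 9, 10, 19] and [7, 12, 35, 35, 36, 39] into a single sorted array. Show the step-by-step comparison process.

Merging process:

Compare 1 vs 7: take 1 from left. Merged: [1]
Compare 9 vs 7: take 7 from right. Merged: [1, 7]
Compare 9 vs 12: take 9 from left. Merged: [1, 7, 9]
Compare 9 vs 12: take 9 from left. Merged: [1, 7, 9, 9]
Compare 10 vs 12: take 10 from left. Merged: [1, 7, 9, 9, 10]
Compare 19 vs 12: take 12 from right. Merged: [1, 7, 9, 9, 10, 12]
Compare 19 vs 35: take 19 from left. Merged: [1, 7, 9, 9, 10, 12, 19]
Append remaining from right: [35, 35, 36, 39]. Merged: [1, 7, 9, 9, 10, 12, 19, 35, 35, 36, 39]

Final merged array: [1, 7, 9, 9, 10, 12, 19, 35, 35, 36, 39]
Total comparisons: 7

The merged array is [1, 7, 9, 9, 10, 12, 19, 35, 35, 36, 39], requiring 7 comparisons. The merge step runs in O(n) time where n is the total number of elements.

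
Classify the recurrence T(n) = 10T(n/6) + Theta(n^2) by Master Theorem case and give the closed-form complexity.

Master Theorem for T(n) = 10T(n/6) + O(n^2):

a = 10, b = 6, c = 2
log_b(a) = log_6(10) = 1.2851

Case 3: c = 2 > log_6(10) = 1.2851
T(n) = O(n^2) = O(n^2)

For T(n) = 10T(n/6) + O(n^2): log_6(10) = 1.2851. This is Case 3 of the Master Theorem (c > log_b(a), work dominated by root), giving O(n^2).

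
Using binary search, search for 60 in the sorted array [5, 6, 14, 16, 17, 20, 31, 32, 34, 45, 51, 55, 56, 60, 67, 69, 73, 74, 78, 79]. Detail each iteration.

Binary search for 60 in [5, 6, 14, 16, 17, 20, 31, 32, 34, 45, 51, 55, 56, 60, 67, 69, 73, 74, 78, 79]:

lo=0, hi=19, mid=9, arr[mid]=45 -> 45 < 60, search right half
lo=10, hi=19, mid=14, arr[mid]=67 -> 67 > 60, search left half
lo=10, hi=13, mid=11, arr[mid]=55 -> 55 < 60, search right half
lo=12, hi=13, mid=12, arr[mid]=56 -> 56 < 60, search right half
lo=13, hi=13, mid=13, arr[mid]=60 -> Found target at index 13!

Binary search finds 60 at index 13 after 5 comparisons. The search repeatedly halves the search space by comparing with the middle element.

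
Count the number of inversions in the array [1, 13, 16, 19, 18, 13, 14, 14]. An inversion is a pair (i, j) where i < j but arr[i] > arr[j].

Finding inversions in [1, 13, 16, 19, 18, 13, 14, 14]:

(2, 5): arr[2]=16 > arr[5]=13
(2, 6): arr[2]=16 > arr[6]=14
(2, 7): arr[2]=16 > arr[7]=14
(3, 4): arr[3]=19 > arr[4]=18
(3, 5): arr[3]=19 > arr[5]=13
(3, 6): arr[3]=19 > arr[6]=14
(3, 7): arr[3]=19 > arr[7]=14
(4, 5): arr[4]=18 > arr[5]=13
(4, 6): arr[4]=18 > arr[6]=14
(4, 7): arr[4]=18 > arr[7]=14

Total inversions: 10

The array has 10 inversion(s): (2,5), (2,6), (2,7), (3,4), (3,5), (3,6), (3,7), (4,5), (4,6), (4,7). Each pair (i,j) satisfies i < j and arr[i] > arr[j].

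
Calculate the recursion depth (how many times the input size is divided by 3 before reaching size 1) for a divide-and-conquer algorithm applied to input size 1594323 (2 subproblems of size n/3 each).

For divide and conquer with division factor 3:

Problem sizes at each level:
Level 0: 1594323
Level 1: 531441
Level 2: 177147
Level 3: 59049
Level 4: 19683
Level 5: 6561
Level 6: 2187
Level 7: 729
Level 8: 243
Level 9: 81
Level 10: 27
Level 11: 9
Level 12: 3
Level 13: 1

The root is level 0 and the size-1 base case is level 13 (the tree spans levels 0 through 13, i.e. 14 levels counting the root), so the depth is the number of divisions: log_3(1594323) = 13

The recursion tree depth is log_3(1594323) = 13. At each level, the problem size is divided by 3, so it takes 13 divisions to reduce to a base case of size 1. The algorithm makes 2 recursive calls at each level.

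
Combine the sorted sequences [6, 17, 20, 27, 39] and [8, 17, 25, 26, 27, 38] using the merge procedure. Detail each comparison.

Merging process:

Compare 6 vs 8: take 6 from left. Merged: [6]
Compare 17 vs 8: take 8 from right. Merged: [6, 8]
Compare 17 vs 17: take 17 from left. Merged: [6, 8, 17]
Compare 20 vs 17: take 17 from right. Merged: [6, 8, 17, 17]
Compare 20 vs 25: take 20 from left. Merged: [6, 8, 17, 17, 20]
Compare 27 vs 25: take 25 from right. Merged: [6, 8, 17, 17, 20, 25]
Compare 27 vs 26: take 26 from right. Merged: [6, 8, 17, 17, 20, 25, 26]
Compare 27 vs 27: take 27 from left. Merged: [6, 8, 17, 17, 20, 25, 26, 27]
Compare 39 vs 27: take 27 from right. Merged: [6, 8, 17, 17, 20, 25, 26, 27, 27]
Compare 39 vs 38: take 38 from right. Merged: [6, 8, 17, 17, 20, 25, 26, 27, 27, 38]
Append remaining from left: [39]. Merged: [6, 8, 17, 17, 20, 25, 26, 27, 27, 38, 39]

Final merged array: [6, 8, 17, 17, 20, 25, 26, 27, 27, 38, 39]
Total comparisons: 10

The merged array is [6, 8, 17, 17, 20, 25, 26, 27, 27, 38, 39], requiring 10 comparisons. The merge step runs in O(n) time where n is the total number of elements.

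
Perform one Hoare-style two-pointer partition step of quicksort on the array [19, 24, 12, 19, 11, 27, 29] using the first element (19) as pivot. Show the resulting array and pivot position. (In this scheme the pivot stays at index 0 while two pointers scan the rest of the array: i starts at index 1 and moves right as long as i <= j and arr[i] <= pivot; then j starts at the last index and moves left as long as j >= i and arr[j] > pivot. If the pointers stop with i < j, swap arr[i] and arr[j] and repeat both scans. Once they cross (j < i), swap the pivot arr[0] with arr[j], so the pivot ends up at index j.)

Hoare-style two-pointer partition with pivot = 19:

Initial array: [19, 24, 12, 19, 11, 27, 29]

Pointers start at i = 1, j = 6.
i stops at index 1 (arr[1]=24 > 19), j stops at index 4 (arr[4]=11 <= 19): swap arr[1] and arr[4], array becomes [19, 11, 12, 19, 24, 27, 29]
i ends at 4, j ends at 3: the pointers have crossed (j < i), so scanning stops.

Swap pivot arr[0] with arr[3] to place pivot at position 3: [19, 11, 12, 19, 24, 27, 29]
Pivot position: 3

After partitioning with pivot 19, the array becomes [19, 11, 12, 19, 24, 27, 29]. The pivot is placed at index 3. All elements to the left of the pivot are <= 19, and all elements to the right are > 19.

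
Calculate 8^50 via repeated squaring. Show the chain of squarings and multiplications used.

Computing 8^50 by squaring (build up from 8^1; each line after the first costs one multiplication):

8^1 = 8
8^2 = (8^1)^2 = 8^2 = 64
8^3 = 8 * 8^2 = 8 * 64 = 512
8^6 = (8^3)^2 = 512^2 = 262144
8^12 = (8^6)^2 = 262144^2 = 68719476736
8^24 = (8^12)^2 = 68719476736^2 = 4722366482869645213696
8^25 = 8 * 8^24 = 8 * 4722366482869645213696 = 37778931862957161709568
8^50 = (8^25)^2 = 37778931862957161709568^2 = 1427247692705959881058285969449495136382746624

Result: 1427247692705959881058285969449495136382746624
Multiplications needed: 7 (7 lines after 8^1)

8^50 = 1427247692705959881058285969449495136382746624. Using exponentiation by squaring, this requires 7 multiplications. The key idea: if the exponent is even, square the half-power; if odd, multiply by the base once.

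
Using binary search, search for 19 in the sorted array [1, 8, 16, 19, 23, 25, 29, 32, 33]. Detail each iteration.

Binary search for 19 in [1, 8, 16, 19, 23, 25, 29, 32, 33]:

lo=0, hi=8, mid=4, arr[mid]=23 -> 23 > 19, search left half
lo=0, hi=3, mid=1, arr[mid]=8 -> 8 < 19, search right half
lo=2, hi=3, mid=2, arr[mid]=16 -> 16 < 19, search right half
lo=3, hi=3, mid=3, arr[mid]=19 -> Found target at index 3!

Binary search finds 19 at index 3 after 4 comparisons. The search repeatedly halves the search space by comparing with the middle element.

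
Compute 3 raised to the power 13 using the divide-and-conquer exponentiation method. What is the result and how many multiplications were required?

Computing 3^13 by squaring (build up from 3^1; each line after the first costs one multiplication):

3^1 = 3
3^2 = (3^1)^2 = 3^2 = 9
3^3 = 3 * 3^2 = 3 * 9 = 27
3^6 = (3^3)^2 = 27^2 = 729
3^12 = (3^6)^2 = 729^2 = 531441
3^13 = 3 * 3^12 = 3 * 531441 = 1594323

Result: 1594323
Multiplications needed: 5 (5 lines after 3^1)

3^13 = 1594323. Using exponentiation by squaring, this requires 5 multiplications. The key idea: if the exponent is even, square the half-power; if odd, multiply by the base once.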